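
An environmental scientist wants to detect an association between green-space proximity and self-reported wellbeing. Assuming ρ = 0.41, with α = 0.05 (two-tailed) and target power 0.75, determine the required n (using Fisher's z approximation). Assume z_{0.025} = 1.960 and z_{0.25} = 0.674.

Fisher's z: C = ½·ln((1+r)/(1−r)) = ½·ln(2.3898) = 0.4356.
n = ((z_{α/2} + z_β)/C)² + 3.
(1.960 + 0.674) / 0.4356 = 2.634 / 0.4356 = 6.047.
n = 6.047² + 3 = 36.56 + 3 = 39.6.
Round up.

n = 40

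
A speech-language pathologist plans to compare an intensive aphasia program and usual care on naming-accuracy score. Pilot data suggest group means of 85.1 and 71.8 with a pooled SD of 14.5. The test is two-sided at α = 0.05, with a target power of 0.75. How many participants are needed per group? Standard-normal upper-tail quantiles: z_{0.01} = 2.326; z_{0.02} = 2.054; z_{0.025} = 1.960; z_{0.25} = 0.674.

Cohen's d = |M₁ − M₂| / SD_pooled = |85.1 − 71.8| / 14.5 = 13.3 / 14.5 = 0.917.
For two independent groups with equal n: n = 2·((z_{α/2} + z_β) / d)².
z_{α/2} + z_β = 1.960 + 0.674 = 2.634.
n = 2 × (2.634 / 0.917)² = 2 × 2.872² = 2 × 8.25 = 16.5.
Round up to the next whole participant.

n = 17 per group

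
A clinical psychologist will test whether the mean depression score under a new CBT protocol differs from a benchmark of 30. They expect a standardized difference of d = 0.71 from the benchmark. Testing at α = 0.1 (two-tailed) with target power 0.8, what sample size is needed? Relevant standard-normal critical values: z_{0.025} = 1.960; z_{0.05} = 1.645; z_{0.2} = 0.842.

For a one-sample test: n = ((z_{α/2} + z_β) / d)².
z_{α/2} + z_β = 1.645 + 0.842 = 2.487.
n = (2.487 / 0.71)² = 3.503² = 12.27.
Round up.

n = 13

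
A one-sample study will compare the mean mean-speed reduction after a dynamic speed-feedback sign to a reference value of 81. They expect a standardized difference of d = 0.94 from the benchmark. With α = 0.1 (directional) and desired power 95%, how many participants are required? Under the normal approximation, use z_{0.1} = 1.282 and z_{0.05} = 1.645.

For a one-sample test: n = ((z_{α} + z_β) / d)².
z_{α} + z_β = 1.282 + 1.645 = 2.927.
n = (2.927 / 0.94)² = 3.114² = 9.70.
Round up.

n = 10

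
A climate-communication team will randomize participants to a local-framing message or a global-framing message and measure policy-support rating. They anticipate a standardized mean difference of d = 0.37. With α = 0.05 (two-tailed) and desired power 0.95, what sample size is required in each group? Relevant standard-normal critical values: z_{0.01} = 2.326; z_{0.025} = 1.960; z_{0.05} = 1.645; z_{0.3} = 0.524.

For two independent groups with equal n: n = 2·((z_{α/2} + z_β) / d)².
z_{α/2} + z_β = 1.960 + 1.645 = 3.605.
n = 2 × (3.605 / 0.37)² = 2 × 9.743² = 2 × 94.93 = 189.9.
Round up to the next whole participant.

n = 190 per group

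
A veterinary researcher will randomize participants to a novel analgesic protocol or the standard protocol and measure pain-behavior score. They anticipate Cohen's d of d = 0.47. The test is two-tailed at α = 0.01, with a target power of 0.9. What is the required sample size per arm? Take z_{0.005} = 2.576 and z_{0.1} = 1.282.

n = 135 per group

For two independent groups with equal n: n = 2·((z_{α/2} + z_β) / d)².
z_{α/2} + z_β = 2.576 + 1.282 = 3.858.
n = 2 × (3.858 / 0.47)² = 2 × 8.209² = 2 × 67.38 = 134.8.
Round up to the next whole participant.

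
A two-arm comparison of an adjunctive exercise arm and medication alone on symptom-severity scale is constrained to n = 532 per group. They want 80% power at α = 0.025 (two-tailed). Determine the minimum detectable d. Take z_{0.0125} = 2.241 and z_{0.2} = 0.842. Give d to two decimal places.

d_min ≈ 0.19

For two independent groups of n = 532 each: d_min = (z_{α/2} + z_β)·√(2/n).
z-sum = 2.241 + 0.842 = 3.083.
d_min = 3.083 × √(2/532) = 3.083 × 0.0613 = 0.189.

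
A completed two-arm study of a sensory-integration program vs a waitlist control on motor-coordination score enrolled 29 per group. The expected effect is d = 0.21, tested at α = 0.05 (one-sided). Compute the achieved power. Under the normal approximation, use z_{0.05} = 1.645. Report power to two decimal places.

For two equal groups, power = Φ(d·√(n/2) − z_{α}).
d·√(n/2) = 0.21 × √(29/2) = 0.21 × 3.808 = 0.800.
z_β = 0.800 − 1.645 = -0.845.
Power = Φ(-0.845) = 0.199.

power ≈ 0.20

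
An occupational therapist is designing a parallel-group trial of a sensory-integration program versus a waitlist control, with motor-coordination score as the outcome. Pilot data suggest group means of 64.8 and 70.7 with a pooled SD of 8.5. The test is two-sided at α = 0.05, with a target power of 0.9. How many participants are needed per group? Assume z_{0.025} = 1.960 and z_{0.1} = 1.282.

Cohen's d = |M₁ − M₂| / SD_pooled = |64.8 − 70.7| / 8.5 = 5.9 / 8.5 = 0.694.
For two independent groups with equal n: n = 2·((z_{α/2} + z_β) / d)².
z_{α/2} + z_β = 1.960 + 1.282 = 3.242.
n = 2 × (3.242 / 0.694)² = 2 × 4.671² = 2 × 21.82 = 43.6.
Round up to the next whole participant.

n = 44 per group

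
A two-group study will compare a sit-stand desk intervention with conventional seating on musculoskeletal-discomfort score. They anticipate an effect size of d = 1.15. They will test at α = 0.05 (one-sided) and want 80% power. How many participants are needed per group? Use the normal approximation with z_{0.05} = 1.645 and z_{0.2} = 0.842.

For two independent groups with equal n: n = 2·((z_{α} + z_β) / d)².
z_{α} + z_β = 1.645 + 0.842 = 2.487.
n = 2 × (2.487 / 1.15)² = 2 × 2.163² = 2 × 4.68 = 9.4.
Round up to the next whole participant.

n = 10 per group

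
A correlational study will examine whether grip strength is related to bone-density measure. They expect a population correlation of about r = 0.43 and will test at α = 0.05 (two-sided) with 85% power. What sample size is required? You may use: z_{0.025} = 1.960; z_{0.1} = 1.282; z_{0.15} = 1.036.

Fisher's z: C = ½·ln((1+r)/(1−r)) = ½·ln(2.5088) = 0.4599.
n = ((z_{α/2} + z_β)/C)² + 3.
(1.960 + 1.036) / 0.4599 = 2.996 / 0.4599 = 6.514.
n = 6.514² + 3 = 42.44 + 3 = 45.4.
Round up.

n = 46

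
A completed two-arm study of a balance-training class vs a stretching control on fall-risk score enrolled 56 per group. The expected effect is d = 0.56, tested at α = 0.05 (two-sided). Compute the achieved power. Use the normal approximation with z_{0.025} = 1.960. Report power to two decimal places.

For two equal groups, power = Φ(d·√(n/2) − z_{α/2}).
d·√(n/2) = 0.56 × √(56/2) = 0.56 × 5.292 = 2.963.
z_β = 2.963 − 1.960 = 1.003.
Power = Φ(1.003) = 0.842.

power ≈ 0.84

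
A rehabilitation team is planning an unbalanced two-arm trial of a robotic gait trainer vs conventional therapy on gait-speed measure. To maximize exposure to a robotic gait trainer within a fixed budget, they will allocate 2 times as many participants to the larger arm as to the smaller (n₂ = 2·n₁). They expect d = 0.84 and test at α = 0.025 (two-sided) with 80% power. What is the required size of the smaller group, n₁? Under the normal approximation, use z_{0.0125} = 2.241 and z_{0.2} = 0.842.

n₁ = 21

With allocation ratio k = n₂/n₁ = 2, Var(x̄₁−x̄₂) = σ²(1/n₁ + 1/(k·n₁)) = σ²·(k+1)/(k·n₁).
So n₁ = (1 + 1/k)·((z_{α/2} + z_β)/d)² = 1.500 × (3.083/0.84)².
n₁ = 1.500 × 13.47 = 20.2.
Round up: n₁ = 21, giving n₂ = 2 × 21 = 42.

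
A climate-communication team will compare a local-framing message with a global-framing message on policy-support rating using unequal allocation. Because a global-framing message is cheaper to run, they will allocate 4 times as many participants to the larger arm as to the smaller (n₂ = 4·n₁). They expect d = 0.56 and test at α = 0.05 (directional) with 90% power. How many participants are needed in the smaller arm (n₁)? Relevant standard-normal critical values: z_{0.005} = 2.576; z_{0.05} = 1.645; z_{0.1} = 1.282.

n₁ = 35

With allocation ratio k = n₂/n₁ = 4, Var(x̄₁−x̄₂) = σ²(1/n₁ + 1/(k·n₁)) = σ²·(k+1)/(k·n₁).
So n₁ = (1 + 1/k)·((z_{α} + z_β)/d)² = 1.250 × (2.927/0.56)².
n₁ = 1.250 × 27.32 = 34.1.
Round up: n₁ = 35, giving n₂ = 4 × 35 = 140.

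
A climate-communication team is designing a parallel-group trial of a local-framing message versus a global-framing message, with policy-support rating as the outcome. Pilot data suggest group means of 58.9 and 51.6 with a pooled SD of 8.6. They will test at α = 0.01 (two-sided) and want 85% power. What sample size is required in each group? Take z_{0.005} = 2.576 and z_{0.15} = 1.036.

n = 37 per group

Cohen's d = |M₁ − M₂| / SD_pooled = |58.9 − 51.6| / 8.6 = 7.3 / 8.6 = 0.849.
For two independent groups with equal n: n = 2·((z_{α/2} + z_β) / d)².
z_{α/2} + z_β = 2.576 + 1.036 = 3.612.
n = 2 × (3.612 / 0.849)² = 2 × 4.254² = 2 × 18.10 = 36.2.
Round up to the next whole participant.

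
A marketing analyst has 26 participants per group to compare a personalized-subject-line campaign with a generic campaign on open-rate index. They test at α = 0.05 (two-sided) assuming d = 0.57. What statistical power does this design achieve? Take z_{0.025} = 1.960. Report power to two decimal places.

power ≈ 0.54

For two equal groups, power = Φ(d·√(n/2) − z_{α/2}).
d·√(n/2) = 0.57 × √(26/2) = 0.57 × 3.606 = 2.055.
z_β = 2.055 − 1.960 = 0.095.
Power = Φ(0.095) = 0.538.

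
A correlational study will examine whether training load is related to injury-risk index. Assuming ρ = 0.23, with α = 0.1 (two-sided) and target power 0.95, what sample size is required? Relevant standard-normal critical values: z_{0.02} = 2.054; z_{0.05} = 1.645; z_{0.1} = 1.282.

Fisher's z: C = ½·ln((1+r)/(1−r)) = ½·ln(1.5974) = 0.2342.
n = ((z_{α/2} + z_β)/C)² + 3.
(1.645 + 1.645) / 0.2342 = 3.290 / 0.2342 = 14.048.
n = 14.048² + 3 = 197.34 + 3 = 200.3.
Round up.

n = 201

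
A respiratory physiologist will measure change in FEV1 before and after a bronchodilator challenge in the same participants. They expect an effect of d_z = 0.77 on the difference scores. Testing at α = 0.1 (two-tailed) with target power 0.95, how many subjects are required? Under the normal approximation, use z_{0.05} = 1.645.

n = 19 pairs

For a paired (one-sample on differences) test: n = ((z_{α/2} + z_β) / d)².
z_{α/2} + z_β = 1.645 + 1.645 = 3.290.
n = (3.290 / 0.77)² = 4.273² = 18.26.
Round up.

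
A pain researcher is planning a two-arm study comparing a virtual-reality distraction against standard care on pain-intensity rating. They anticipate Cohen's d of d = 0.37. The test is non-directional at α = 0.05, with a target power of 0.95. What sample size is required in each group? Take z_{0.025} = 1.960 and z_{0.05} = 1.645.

n = 190 per group

For two independent groups with equal n: n = 2·((z_{α/2} + z_β) / d)².
z_{α/2} + z_β = 1.960 + 1.645 = 3.605.
n = 2 × (3.605 / 0.37)² = 2 × 9.743² = 2 × 94.93 = 189.9.
Round up to the next whole participant.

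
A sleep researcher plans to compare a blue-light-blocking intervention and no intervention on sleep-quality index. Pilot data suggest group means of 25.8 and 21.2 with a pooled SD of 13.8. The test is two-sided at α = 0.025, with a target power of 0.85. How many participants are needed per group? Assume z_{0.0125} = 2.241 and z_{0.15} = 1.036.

n = 194 per group

Cohen's d = |M₁ − M₂| / SD_pooled = |25.8 − 21.2| / 13.8 = 4.6 / 13.8 = 0.333.
For two independent groups with equal n: n = 2·((z_{α/2} + z_β) / d)².
z_{α/2} + z_β = 2.241 + 1.036 = 3.277.
n = 2 × (3.277 / 0.333)² = 2 × 9.841² = 2 × 96.84 = 193.7.
Round up to the next whole participant.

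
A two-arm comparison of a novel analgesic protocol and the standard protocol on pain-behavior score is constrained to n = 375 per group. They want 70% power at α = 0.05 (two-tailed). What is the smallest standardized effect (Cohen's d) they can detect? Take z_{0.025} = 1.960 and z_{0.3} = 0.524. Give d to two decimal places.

For two independent groups of n = 375 each: d_min = (z_{α/2} + z_β)·√(2/n).
z-sum = 1.960 + 0.524 = 2.484.
d_min = 2.484 × √(2/375) = 2.484 × 0.0730 = 0.181.

d_min ≈ 0.18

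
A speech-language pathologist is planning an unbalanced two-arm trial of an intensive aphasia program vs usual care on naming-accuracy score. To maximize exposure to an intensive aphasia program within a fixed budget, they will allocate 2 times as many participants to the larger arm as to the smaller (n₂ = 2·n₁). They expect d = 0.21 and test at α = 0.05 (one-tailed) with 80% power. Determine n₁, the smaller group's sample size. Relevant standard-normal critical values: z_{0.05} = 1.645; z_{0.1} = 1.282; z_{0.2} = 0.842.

n₁ = 211

With allocation ratio k = n₂/n₁ = 2, Var(x̄₁−x̄₂) = σ²(1/n₁ + 1/(k·n₁)) = σ²·(k+1)/(k·n₁).
So n₁ = (1 + 1/k)·((z_{α} + z_β)/d)² = 1.500 × (2.487/0.21)².
n₁ = 1.500 × 140.25 = 210.4.
Round up: n₁ = 211, giving n₂ = 2 × 211 = 422.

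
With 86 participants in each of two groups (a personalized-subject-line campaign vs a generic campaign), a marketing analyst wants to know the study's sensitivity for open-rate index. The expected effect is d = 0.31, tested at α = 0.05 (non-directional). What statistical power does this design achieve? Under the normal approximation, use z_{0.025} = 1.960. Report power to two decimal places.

power ≈ 0.53

For two equal groups, power = Φ(d·√(n/2) − z_{α/2}).
d·√(n/2) = 0.31 × √(86/2) = 0.31 × 6.557 = 2.033.
z_β = 2.033 − 1.960 = 0.073.
Power = Φ(0.073) = 0.529.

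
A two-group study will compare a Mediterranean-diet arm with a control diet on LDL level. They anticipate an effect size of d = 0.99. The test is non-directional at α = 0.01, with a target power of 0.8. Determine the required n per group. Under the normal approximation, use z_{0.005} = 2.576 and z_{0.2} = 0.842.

For two independent groups with equal n: n = 2·((z_{α/2} + z_β) / d)².
z_{α/2} + z_β = 2.576 + 0.842 = 3.418.
n = 2 × (3.418 / 0.99)² = 2 × 3.453² = 2 × 11.92 = 23.8.
Round up to the next whole participant.

n = 24 per group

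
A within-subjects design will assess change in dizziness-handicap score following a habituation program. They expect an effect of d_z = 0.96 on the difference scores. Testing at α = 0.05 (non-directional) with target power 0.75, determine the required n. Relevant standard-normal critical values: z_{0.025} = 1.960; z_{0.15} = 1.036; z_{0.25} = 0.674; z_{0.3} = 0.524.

n = 8 pairs

For a paired (one-sample on differences) test: n = ((z_{α/2} + z_β) / d)².
z_{α/2} + z_β = 1.960 + 0.674 = 2.634.
n = (2.634 / 0.96)² = 2.744² = 7.53.
Round up.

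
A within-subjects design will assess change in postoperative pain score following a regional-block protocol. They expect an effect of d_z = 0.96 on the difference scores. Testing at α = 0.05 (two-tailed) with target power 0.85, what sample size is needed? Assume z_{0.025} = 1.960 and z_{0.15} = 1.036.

n = 10 pairs

For a paired (one-sample on differences) test: n = ((z_{α/2} + z_β) / d)².
z_{α/2} + z_β = 1.960 + 1.036 = 2.996.
n = (2.996 / 0.96)² = 3.121² = 9.74.
Round up.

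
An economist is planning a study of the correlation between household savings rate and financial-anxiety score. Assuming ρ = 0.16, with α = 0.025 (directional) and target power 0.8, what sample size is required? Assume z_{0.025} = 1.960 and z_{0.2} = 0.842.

n = 305

Fisher's z: C = ½·ln((1+r)/(1−r)) = ½·ln(1.3810) = 0.1614.
n = ((z_{α} + z_β)/C)² + 3.
(1.960 + 0.842) / 0.1614 = 2.802 / 0.1614 = 17.361.
n = 17.361² + 3 = 301.39 + 3 = 304.4.
Round up.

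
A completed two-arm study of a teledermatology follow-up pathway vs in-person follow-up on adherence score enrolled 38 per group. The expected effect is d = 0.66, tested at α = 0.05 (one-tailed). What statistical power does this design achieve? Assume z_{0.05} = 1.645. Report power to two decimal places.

For two equal groups, power = Φ(d·√(n/2) − z_{α}).
d·√(n/2) = 0.66 × √(38/2) = 0.66 × 4.359 = 2.877.
z_β = 2.877 − 1.645 = 1.232.
Power = Φ(1.232) = 0.891.

power ≈ 0.89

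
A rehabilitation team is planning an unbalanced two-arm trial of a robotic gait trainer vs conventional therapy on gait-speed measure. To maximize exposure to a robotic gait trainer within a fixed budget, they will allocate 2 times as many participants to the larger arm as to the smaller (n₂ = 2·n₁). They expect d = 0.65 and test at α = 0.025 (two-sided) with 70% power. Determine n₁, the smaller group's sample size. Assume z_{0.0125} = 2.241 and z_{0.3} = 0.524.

With allocation ratio k = n₂/n₁ = 2, Var(x̄₁−x̄₂) = σ²(1/n₁ + 1/(k·n₁)) = σ²·(k+1)/(k·n₁).
So n₁ = (1 + 1/k)·((z_{α/2} + z_β)/d)² = 1.500 × (2.765/0.65)².
n₁ = 1.500 × 18.10 = 27.1.
Round up: n₁ = 28, giving n₂ = 2 × 28 = 56.

n₁ = 28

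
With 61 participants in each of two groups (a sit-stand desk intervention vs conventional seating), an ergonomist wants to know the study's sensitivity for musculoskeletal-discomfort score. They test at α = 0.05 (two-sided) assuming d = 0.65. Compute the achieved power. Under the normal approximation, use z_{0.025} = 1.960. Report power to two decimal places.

For two equal groups, power = Φ(d·√(n/2) − z_{α/2}).
d·√(n/2) = 0.65 × √(61/2) = 0.65 × 5.523 = 3.590.
z_β = 3.590 − 1.960 = 1.630.
Power = Φ(1.630) = 0.948.

power ≈ 0.95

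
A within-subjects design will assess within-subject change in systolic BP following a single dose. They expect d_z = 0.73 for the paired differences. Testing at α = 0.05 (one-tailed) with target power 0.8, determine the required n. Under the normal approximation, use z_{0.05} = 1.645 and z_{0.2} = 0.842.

For a paired (one-sample on differences) test: n = ((z_{α} + z_β) / d)².
z_{α} + z_β = 1.645 + 0.842 = 2.487.
n = (2.487 / 0.73)² = 3.407² = 11.61.
Round up.

n = 12 pairs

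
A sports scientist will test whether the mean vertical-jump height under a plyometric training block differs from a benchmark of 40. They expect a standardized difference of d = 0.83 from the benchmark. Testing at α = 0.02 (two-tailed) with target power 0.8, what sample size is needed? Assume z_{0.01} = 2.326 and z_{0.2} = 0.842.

n = 15

For a one-sample test: n = ((z_{α/2} + z_β) / d)².
z_{α/2} + z_β = 2.326 + 0.842 = 3.168.
n = (3.168 / 0.83)² = 3.817² = 14.57.
Round up.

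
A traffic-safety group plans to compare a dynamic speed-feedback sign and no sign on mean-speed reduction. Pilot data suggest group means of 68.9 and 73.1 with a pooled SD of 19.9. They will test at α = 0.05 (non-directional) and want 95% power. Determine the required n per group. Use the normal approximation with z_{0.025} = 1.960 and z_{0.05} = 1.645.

n = 584 per group

Cohen's d = |M₁ − M₂| / SD_pooled = |68.9 − 73.1| / 19.9 = 4.2 / 19.9 = 0.211.
For two independent groups with equal n: n = 2·((z_{α/2} + z_β) / d)².
z_{α/2} + z_β = 1.960 + 1.645 = 3.605.
n = 2 × (3.605 / 0.211)² = 2 × 17.085² = 2 × 291.91 = 583.8.
Round up to the next whole participant.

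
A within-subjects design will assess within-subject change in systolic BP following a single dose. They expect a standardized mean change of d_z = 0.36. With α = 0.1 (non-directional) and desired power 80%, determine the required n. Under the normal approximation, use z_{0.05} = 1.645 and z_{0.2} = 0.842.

For a paired (one-sample on differences) test: n = ((z_{α/2} + z_β) / d)².
z_{α/2} + z_β = 1.645 + 0.842 = 2.487.
n = (2.487 / 0.36)² = 6.908² = 47.73.
Round up.

n = 48 pairs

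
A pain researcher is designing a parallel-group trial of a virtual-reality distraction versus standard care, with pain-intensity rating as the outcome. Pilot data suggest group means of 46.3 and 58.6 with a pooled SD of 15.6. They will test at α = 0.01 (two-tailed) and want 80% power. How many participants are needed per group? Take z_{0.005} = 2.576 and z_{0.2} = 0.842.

n = 38 per group

Cohen's d = |M₁ − M₂| / SD_pooled = |46.3 − 58.6| / 15.6 = 12.3 / 15.6 = 0.788.
For two independent groups with equal n: n = 2·((z_{α/2} + z_β) / d)².
z_{α/2} + z_β = 2.576 + 0.842 = 3.418.
n = 2 × (3.418 / 0.788)² = 2 × 4.338² = 2 × 18.81 = 37.6.
Round up to the next whole participant.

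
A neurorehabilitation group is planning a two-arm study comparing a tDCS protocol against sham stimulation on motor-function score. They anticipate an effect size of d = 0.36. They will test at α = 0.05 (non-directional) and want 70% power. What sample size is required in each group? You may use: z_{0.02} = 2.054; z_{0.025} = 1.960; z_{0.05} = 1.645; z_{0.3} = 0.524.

n = 96 per group

For two independent groups with equal n: n = 2·((z_{α/2} + z_β) / d)².
z_{α/2} + z_β = 1.960 + 0.524 = 2.484.
n = 2 × (2.484 / 0.36)² = 2 × 6.900² = 2 × 47.61 = 95.2.
Round up to the next whole participant.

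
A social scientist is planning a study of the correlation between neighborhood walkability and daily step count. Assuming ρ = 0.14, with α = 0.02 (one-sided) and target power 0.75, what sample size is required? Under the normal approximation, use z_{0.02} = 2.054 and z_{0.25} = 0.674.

Fisher's z: C = ½·ln((1+r)/(1−r)) = ½·ln(1.3256) = 0.1409.
n = ((z_{α} + z_β)/C)² + 3.
(2.054 + 0.674) / 0.1409 = 2.728 / 0.1409 = 19.361.
n = 19.361² + 3 = 374.86 + 3 = 377.9.
Round up.

n = 378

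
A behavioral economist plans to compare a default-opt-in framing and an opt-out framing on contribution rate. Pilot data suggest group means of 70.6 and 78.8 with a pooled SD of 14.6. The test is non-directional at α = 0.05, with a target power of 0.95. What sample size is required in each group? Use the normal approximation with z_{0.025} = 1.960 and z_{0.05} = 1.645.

Cohen's d = |M₁ − M₂| / SD_pooled = |70.6 − 78.8| / 14.6 = 8.2 / 14.6 = 0.562.
For two independent groups with equal n: n = 2·((z_{α/2} + z_β) / d)².
z_{α/2} + z_β = 1.960 + 1.645 = 3.605.
n = 2 × (3.605 / 0.562)² = 2 × 6.415² = 2 × 41.15 = 82.3.
Round up to the next whole participant.

n = 83 per group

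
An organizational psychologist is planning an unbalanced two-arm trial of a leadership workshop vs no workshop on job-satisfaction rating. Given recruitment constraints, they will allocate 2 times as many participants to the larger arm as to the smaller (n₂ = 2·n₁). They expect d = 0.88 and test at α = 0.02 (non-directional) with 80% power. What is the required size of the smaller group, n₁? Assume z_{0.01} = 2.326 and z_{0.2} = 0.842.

With allocation ratio k = n₂/n₁ = 2, Var(x̄₁−x̄₂) = σ²(1/n₁ + 1/(k·n₁)) = σ²·(k+1)/(k·n₁).
So n₁ = (1 + 1/k)·((z_{α/2} + z_β)/d)² = 1.500 × (3.168/0.88)².
n₁ = 1.500 × 12.96 = 19.4.
Round up: n₁ = 20, giving n₂ = 2 × 20 = 40.

n₁ = 20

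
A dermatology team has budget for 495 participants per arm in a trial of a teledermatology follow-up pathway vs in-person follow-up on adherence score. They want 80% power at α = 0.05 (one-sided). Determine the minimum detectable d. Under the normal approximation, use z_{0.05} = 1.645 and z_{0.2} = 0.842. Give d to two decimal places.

d_min ≈ 0.16

For two independent groups of n = 495 each: d_min = (z_{α} + z_β)·√(2/n).
z-sum = 1.645 + 0.842 = 2.487.
d_min = 2.487 × √(2/495) = 2.487 × 0.0636 = 0.158.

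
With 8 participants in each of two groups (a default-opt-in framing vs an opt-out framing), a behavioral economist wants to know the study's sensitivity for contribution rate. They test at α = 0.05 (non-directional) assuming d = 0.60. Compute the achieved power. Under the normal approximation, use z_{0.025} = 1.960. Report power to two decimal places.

For two equal groups, power = Φ(d·√(n/2) − z_{α/2}).
d·√(n/2) = 0.60 × √(8/2) = 0.60 × 2.000 = 1.200.
z_β = 1.200 − 1.960 = -0.760.
Power = Φ(-0.760) = 0.224.

power ≈ 0.22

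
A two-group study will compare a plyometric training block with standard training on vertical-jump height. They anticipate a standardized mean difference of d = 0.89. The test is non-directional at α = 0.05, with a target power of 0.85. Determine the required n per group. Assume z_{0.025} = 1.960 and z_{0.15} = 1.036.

n = 23 per group

For two independent groups with equal n: n = 2·((z_{α/2} + z_β) / d)².
z_{α/2} + z_β = 1.960 + 1.036 = 2.996.
n = 2 × (2.996 / 0.89)² = 2 × 3.366² = 2 × 11.33 = 22.7.
Round up to the next whole participant.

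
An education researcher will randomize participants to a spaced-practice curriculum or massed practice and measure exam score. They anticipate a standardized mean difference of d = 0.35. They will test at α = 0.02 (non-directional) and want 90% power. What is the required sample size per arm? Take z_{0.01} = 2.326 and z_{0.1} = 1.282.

For two independent groups with equal n: n = 2·((z_{α/2} + z_β) / d)².
z_{α/2} + z_β = 2.326 + 1.282 = 3.608.
n = 2 × (3.608 / 0.35)² = 2 × 10.309² = 2 × 106.27 = 212.5.
Round up to the next whole participant.

n = 213 per group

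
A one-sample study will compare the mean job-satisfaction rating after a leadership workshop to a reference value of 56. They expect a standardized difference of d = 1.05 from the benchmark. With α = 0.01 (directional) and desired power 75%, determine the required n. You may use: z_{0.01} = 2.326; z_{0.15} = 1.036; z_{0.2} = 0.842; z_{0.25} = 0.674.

n = 9

For a one-sample test: n = ((z_{α} + z_β) / d)².
z_{α} + z_β = 2.326 + 0.674 = 3.000.
n = (3.000 / 1.05)² = 2.857² = 8.16.
Round up.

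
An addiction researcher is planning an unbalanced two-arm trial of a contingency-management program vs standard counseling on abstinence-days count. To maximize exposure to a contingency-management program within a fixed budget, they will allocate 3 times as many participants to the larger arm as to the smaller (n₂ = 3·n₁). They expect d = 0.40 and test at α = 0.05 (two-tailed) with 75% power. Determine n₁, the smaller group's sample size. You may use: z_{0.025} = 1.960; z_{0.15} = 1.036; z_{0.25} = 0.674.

n₁ = 58

With allocation ratio k = n₂/n₁ = 3, Var(x̄₁−x̄₂) = σ²(1/n₁ + 1/(k·n₁)) = σ²·(k+1)/(k·n₁).
So n₁ = (1 + 1/k)·((z_{α/2} + z_β)/d)² = 1.333 × (2.634/0.40)².
n₁ = 1.333 × 43.36 = 57.8.
Round up: n₁ = 58, giving n₂ = 3 × 58 = 174.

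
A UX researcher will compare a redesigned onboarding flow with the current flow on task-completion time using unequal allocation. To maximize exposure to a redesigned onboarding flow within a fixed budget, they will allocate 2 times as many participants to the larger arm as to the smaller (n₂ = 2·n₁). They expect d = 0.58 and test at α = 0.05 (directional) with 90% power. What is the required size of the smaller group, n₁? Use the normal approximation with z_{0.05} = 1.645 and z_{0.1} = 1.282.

With allocation ratio k = n₂/n₁ = 2, Var(x̄₁−x̄₂) = σ²(1/n₁ + 1/(k·n₁)) = σ²·(k+1)/(k·n₁).
So n₁ = (1 + 1/k)·((z_{α} + z_β)/d)² = 1.500 × (2.927/0.58)².
n₁ = 1.500 × 25.47 = 38.2.
Round up: n₁ = 39, giving n₂ = 2 × 39 = 78.

n₁ = 39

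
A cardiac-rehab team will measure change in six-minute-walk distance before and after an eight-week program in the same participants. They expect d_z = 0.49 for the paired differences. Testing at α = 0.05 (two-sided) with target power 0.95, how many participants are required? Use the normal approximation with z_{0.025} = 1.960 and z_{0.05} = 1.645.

For a paired (one-sample on differences) test: n = ((z_{α/2} + z_β) / d)².
z_{α/2} + z_β = 1.960 + 1.645 = 3.605.
n = (3.605 / 0.49)² = 7.357² = 54.13.
Round up.

n = 55 pairs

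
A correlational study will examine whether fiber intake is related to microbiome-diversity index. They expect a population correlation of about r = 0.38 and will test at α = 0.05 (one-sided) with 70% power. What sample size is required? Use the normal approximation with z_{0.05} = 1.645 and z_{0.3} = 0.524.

n = 33

Fisher's z: C = ½·ln((1+r)/(1−r)) = ½·ln(2.2258) = 0.4001.
n = ((z_{α} + z_β)/C)² + 3.
(1.645 + 0.524) / 0.4001 = 2.169 / 0.4001 = 5.421.
n = 5.421² + 3 = 29.39 + 3 = 32.4.
Round up.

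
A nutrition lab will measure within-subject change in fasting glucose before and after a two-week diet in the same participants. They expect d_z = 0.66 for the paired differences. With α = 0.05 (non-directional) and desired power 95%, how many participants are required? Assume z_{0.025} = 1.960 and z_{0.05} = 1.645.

For a paired (one-sample on differences) test: n = ((z_{α/2} + z_β) / d)².
z_{α/2} + z_β = 1.960 + 1.645 = 3.605.
n = (3.605 / 0.66)² = 5.462² = 29.83.
Round up.

n = 30 pairs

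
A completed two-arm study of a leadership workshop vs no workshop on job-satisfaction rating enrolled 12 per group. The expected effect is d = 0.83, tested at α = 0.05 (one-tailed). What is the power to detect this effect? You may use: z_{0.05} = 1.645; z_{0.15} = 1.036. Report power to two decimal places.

power ≈ 0.65

For two equal groups, power = Φ(d·√(n/2) − z_{α}).
d·√(n/2) = 0.83 × √(12/2) = 0.83 × 2.449 = 2.033.
z_β = 2.033 − 1.645 = 0.388.
Power = Φ(0.388) = 0.651.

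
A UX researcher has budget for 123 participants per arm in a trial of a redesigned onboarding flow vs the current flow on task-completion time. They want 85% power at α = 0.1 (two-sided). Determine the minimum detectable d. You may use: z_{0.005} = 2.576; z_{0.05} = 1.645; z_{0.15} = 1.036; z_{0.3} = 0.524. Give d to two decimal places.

For two independent groups of n = 123 each: d_min = (z_{α/2} + z_β)·√(2/n).
z-sum = 1.645 + 1.036 = 2.681.
d_min = 2.681 × √(2/123) = 2.681 × 0.1275 = 0.342.

d_min ≈ 0.34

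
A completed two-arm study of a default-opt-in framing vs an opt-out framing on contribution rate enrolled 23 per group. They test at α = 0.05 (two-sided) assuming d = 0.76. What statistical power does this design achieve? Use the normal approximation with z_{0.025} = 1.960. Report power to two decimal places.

power ≈ 0.73

For two equal groups, power = Φ(d·√(n/2) − z_{α/2}).
d·√(n/2) = 0.76 × √(23/2) = 0.76 × 3.391 = 2.577.
z_β = 2.577 − 1.960 = 0.617.
Power = Φ(0.617) = 0.731.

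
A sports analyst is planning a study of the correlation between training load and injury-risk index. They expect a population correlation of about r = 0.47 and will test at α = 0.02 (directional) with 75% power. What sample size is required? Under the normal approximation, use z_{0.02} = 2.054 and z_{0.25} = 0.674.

n = 32

Fisher's z: C = ½·ln((1+r)/(1−r)) = ½·ln(2.7736) = 0.5101.
n = ((z_{α} + z_β)/C)² + 3.
(2.054 + 0.674) / 0.5101 = 2.728 / 0.5101 = 5.348.
n = 5.348² + 3 = 28.60 + 3 = 31.6.
Round up.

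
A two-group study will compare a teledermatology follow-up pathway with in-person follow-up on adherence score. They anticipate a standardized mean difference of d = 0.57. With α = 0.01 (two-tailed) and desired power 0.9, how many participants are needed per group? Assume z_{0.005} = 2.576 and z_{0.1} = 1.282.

For two independent groups with equal n: n = 2·((z_{α/2} + z_β) / d)².
z_{α/2} + z_β = 2.576 + 1.282 = 3.858.
n = 2 × (3.858 / 0.57)² = 2 × 6.768² = 2 × 45.81 = 91.6.
Round up to the next whole participant.

n = 92 per group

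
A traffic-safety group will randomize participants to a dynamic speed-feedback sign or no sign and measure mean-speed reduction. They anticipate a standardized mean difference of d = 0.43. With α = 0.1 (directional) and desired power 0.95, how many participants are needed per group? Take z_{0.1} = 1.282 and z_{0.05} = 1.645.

For two independent groups with equal n: n = 2·((z_{α} + z_β) / d)².
z_{α} + z_β = 1.282 + 1.645 = 2.927.
n = 2 × (2.927 / 0.43)² = 2 × 6.807² = 2 × 46.33 = 92.7.
Round up to the next whole participant.

n = 93 per group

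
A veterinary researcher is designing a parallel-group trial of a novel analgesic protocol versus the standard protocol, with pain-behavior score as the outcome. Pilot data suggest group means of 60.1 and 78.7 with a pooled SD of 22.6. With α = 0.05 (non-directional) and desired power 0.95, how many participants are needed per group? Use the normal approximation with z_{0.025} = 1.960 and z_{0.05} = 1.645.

Cohen's d = |M₁ − M₂| / SD_pooled = |60.1 − 78.7| / 22.6 = 18.6 / 22.6 = 0.823.
For two independent groups with equal n: n = 2·((z_{α/2} + z_β) / d)².
z_{α/2} + z_β = 1.960 + 1.645 = 3.605.
n = 2 × (3.605 / 0.823)² = 2 × 4.380² = 2 × 19.19 = 38.4.
Round up to the next whole participant.

n = 39 per group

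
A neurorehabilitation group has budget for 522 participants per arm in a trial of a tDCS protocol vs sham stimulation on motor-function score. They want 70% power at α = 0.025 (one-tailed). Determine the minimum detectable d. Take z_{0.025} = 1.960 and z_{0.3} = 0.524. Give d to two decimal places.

d_min ≈ 0.15

For two independent groups of n = 522 each: d_min = (z_{α} + z_β)·√(2/n).
z-sum = 1.960 + 0.524 = 2.484.
d_min = 2.484 × √(2/522) = 2.484 × 0.0619 = 0.154.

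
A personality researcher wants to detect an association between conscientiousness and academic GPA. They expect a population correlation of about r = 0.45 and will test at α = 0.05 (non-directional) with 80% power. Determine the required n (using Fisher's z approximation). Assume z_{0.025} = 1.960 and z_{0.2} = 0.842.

Fisher's z: C = ½·ln((1+r)/(1−r)) = ½·ln(2.6364) = 0.4847.
n = ((z_{α/2} + z_β)/C)² + 3.
(1.960 + 0.842) / 0.4847 = 2.802 / 0.4847 = 5.781.
n = 5.781² + 3 = 33.42 + 3 = 36.4.
Round up.

n = 37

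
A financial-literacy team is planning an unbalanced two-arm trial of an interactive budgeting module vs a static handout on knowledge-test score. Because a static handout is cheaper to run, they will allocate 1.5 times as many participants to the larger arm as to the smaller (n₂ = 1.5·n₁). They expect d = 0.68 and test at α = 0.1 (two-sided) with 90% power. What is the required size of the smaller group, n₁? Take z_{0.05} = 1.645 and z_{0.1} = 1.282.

n₁ = 31

With allocation ratio k = n₂/n₁ = 1.5, Var(x̄₁−x̄₂) = σ²(1/n₁ + 1/(k·n₁)) = σ²·(k+1)/(k·n₁).
So n₁ = (1 + 1/k)·((z_{α/2} + z_β)/d)² = 1.667 × (2.927/0.68)².
n₁ = 1.667 × 18.53 = 30.9.
Round up: n₁ = 31, giving n₂ = ⌈1.5 × 31⌉ = ⌈46.5⌉ = 47.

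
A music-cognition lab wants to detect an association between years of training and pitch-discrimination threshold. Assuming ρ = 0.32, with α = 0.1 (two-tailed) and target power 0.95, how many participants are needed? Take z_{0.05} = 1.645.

Fisher's z: C = ½·ln((1+r)/(1−r)) = ½·ln(1.9412) = 0.3316.
n = ((z_{α/2} + z_β)/C)² + 3.
(1.645 + 1.645) / 0.3316 = 3.290 / 0.3316 = 9.922.
n = 9.922² + 3 = 98.44 + 3 = 101.4.
Round up.

n = 102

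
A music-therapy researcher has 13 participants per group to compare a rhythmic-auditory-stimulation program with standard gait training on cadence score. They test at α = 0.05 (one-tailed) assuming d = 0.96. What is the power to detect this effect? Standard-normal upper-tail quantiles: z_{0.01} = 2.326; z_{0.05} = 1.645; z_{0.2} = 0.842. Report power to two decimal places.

power ≈ 0.79

For two equal groups, power = Φ(d·√(n/2) − z_{α}).
d·√(n/2) = 0.96 × √(13/2) = 0.96 × 2.550 = 2.448.
z_β = 2.448 − 1.645 = 0.803.
Power = Φ(0.803) = 0.789.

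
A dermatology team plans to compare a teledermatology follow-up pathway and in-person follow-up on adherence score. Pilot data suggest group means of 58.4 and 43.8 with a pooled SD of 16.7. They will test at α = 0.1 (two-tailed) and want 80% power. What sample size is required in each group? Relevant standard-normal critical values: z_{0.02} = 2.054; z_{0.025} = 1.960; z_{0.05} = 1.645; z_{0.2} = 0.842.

n = 17 per group

Cohen's d = |M₁ − M₂| / SD_pooled = |58.4 − 43.8| / 16.7 = 14.6 / 16.7 = 0.874.
For two independent groups with equal n: n = 2·((z_{α/2} + z_β) / d)².
z_{α/2} + z_β = 1.645 + 0.842 = 2.487.
n = 2 × (2.487 / 0.874)² = 2 × 2.846² = 2 × 8.10 = 16.2.
Round up to the next whole participant.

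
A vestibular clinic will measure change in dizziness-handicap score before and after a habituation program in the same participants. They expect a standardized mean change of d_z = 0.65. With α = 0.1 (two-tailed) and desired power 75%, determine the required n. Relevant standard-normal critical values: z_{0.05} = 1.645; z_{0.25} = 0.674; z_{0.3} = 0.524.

For a paired (one-sample on differences) test: n = ((z_{α/2} + z_β) / d)².
z_{α/2} + z_β = 1.645 + 0.674 = 2.319.
n = (2.319 / 0.65)² = 3.568² = 12.73.
Round up.

n = 13 pairs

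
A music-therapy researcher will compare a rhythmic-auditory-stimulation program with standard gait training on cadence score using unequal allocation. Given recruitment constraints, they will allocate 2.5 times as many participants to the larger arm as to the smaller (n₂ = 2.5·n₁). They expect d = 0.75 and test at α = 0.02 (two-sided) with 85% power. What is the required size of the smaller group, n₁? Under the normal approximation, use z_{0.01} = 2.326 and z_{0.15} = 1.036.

With allocation ratio k = n₂/n₁ = 2.5, Var(x̄₁−x̄₂) = σ²(1/n₁ + 1/(k·n₁)) = σ²·(k+1)/(k·n₁).
So n₁ = (1 + 1/k)·((z_{α/2} + z_β)/d)² = 1.400 × (3.362/0.75)².
n₁ = 1.400 × 20.09 = 28.1.
Round up: n₁ = 29, giving n₂ = ⌈2.5 × 29⌉ = ⌈72.5⌉ = 73.

n₁ = 29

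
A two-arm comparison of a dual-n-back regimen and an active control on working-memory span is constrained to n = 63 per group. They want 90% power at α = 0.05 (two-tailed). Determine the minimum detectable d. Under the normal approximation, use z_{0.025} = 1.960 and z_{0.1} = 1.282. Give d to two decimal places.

d_min ≈ 0.58

For two independent groups of n = 63 each: d_min = (z_{α/2} + z_β)·√(2/n).
z-sum = 1.960 + 1.282 = 3.242.
d_min = 3.242 × √(2/63) = 3.242 × 0.1782 = 0.578.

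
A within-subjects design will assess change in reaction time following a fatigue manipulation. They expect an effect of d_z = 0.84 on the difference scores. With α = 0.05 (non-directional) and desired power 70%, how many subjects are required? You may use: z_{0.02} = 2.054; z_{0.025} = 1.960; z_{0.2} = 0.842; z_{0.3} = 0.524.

n = 9 pairs

For a paired (one-sample on differences) test: n = ((z_{α/2} + z_β) / d)².
z_{α/2} + z_β = 1.960 + 0.524 = 2.484.
n = (2.484 / 0.84)² = 2.957² = 8.74.
Round up.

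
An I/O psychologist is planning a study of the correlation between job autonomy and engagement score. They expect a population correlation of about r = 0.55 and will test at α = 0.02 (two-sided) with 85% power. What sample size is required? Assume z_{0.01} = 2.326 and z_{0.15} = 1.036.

n = 33

Fisher's z: C = ½·ln((1+r)/(1−r)) = ½·ln(3.4444) = 0.6184.
n = ((z_{α/2} + z_β)/C)² + 3.
(2.326 + 1.036) / 0.6184 = 3.362 / 0.6184 = 5.437.
n = 5.437² + 3 = 29.56 + 3 = 32.6.
Round up.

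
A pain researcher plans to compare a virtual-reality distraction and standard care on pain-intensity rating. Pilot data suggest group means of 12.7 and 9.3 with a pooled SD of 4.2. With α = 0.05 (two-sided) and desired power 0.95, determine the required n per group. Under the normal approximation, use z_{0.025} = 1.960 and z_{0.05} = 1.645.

Cohen's d = |M₁ − M₂| / SD_pooled = |12.7 − 9.3| / 4.2 = 3.4 / 4.2 = 0.810.
For two independent groups with equal n: n = 2·((z_{α/2} + z_β) / d)².
z_{α/2} + z_β = 1.960 + 1.645 = 3.605.
n = 2 × (3.605 / 0.810)² = 2 × 4.451² = 2 × 19.81 = 39.6.
Round up to the next whole participant.

n = 40 per group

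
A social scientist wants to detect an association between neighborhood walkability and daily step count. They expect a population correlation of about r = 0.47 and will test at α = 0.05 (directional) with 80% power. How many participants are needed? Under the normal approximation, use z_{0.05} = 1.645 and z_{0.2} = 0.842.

n = 27

Fisher's z: C = ½·ln((1+r)/(1−r)) = ½·ln(2.7736) = 0.5101.
n = ((z_{α} + z_β)/C)² + 3.
(1.645 + 0.842) / 0.5101 = 2.487 / 0.5101 = 4.876.
n = 4.876² + 3 = 23.77 + 3 = 26.8.
Round up.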